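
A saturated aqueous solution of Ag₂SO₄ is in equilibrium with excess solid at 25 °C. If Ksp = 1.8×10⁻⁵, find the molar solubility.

Ag₂SO₄(s) ⇌ 2 Ag⁺(aq) + SO₄²⁻(aq)
Call the molar solubility s, so that [Ag⁺] = 2s and [SO₄²⁻] = s.
Ksp = [Ag⁺]^2[SO₄²⁻] = (2s)^2 · s = 4s^3
4s^3 = 1.8×10⁻⁵  ⇒  s^3 = 4.5×10⁻⁶
s = 1.7×10⁻² mol/L

1.7×10⁻² M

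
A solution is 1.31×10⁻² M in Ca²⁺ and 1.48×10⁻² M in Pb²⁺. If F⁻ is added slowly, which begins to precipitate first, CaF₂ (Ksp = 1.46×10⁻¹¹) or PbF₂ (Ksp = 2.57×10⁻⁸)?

The threshold for precipitation is Q = Ksp.
For CaF₂: [F⁻] = (Ksp/[Ca²⁺])^(1/2) = 3.34×10⁻⁵ M
For PbF₂: [F⁻] = (Ksp/[Pb²⁺])^(1/2) = 1.32×10⁻³ M
The smaller threshold [F⁻] is reached first, so CaF₂ precipitates first.

CaF₂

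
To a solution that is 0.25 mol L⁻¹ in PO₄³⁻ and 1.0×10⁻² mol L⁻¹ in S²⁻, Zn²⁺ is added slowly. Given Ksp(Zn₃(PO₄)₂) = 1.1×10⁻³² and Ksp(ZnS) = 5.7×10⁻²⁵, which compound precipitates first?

ZnS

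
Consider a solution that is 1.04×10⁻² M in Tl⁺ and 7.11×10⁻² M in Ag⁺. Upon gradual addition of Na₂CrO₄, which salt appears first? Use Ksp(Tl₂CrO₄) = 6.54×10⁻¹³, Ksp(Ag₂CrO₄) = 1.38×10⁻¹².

Ag₂CrO₄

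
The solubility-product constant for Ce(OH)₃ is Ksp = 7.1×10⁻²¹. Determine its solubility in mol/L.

4.0×10⁻⁶ M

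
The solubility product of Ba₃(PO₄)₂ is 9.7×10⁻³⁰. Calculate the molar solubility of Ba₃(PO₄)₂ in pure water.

6.2×10⁻⁷ M

Ba₃(PO₄)₂(s) ⇌ 3 Ba²⁺(aq) + 2 PO₄³⁻(aq)
With molar solubility s: [Ba²⁺] = 3s, [PO₄³⁻] = 2s.
Ksp = [Ba²⁺]^3[PO₄³⁻]^2 = (3s)^3 · (2s)^2 = 108s^5
108s^5 = 9.7×10⁻³⁰  ⇒  s^5 = 9.0×10⁻³²
s = (9.0×10⁻³²)^(1/5) = 6.2×10⁻⁷ mol L⁻¹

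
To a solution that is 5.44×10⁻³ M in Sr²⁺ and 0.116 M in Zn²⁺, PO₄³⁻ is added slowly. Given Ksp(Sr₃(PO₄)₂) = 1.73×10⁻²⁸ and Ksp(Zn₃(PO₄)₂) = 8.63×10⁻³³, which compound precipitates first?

Each salt precipitates once Q = Ksp for that salt.
For Sr₃(PO₄)₂: [PO₄³⁻] = (Ksp/[Sr²⁺]^3)^(1/2) = 3.28×10⁻¹¹ M
For Zn₃(PO₄)₂: [PO₄³⁻] = (Ksp/[Zn²⁺]^3)^(1/2) = 2.35×10⁻¹⁵ M
Since Zn₃(PO₄)₂ needs less PO₄³⁻ to reach saturation, it precipitates first.

Zn₃(PO₄)₂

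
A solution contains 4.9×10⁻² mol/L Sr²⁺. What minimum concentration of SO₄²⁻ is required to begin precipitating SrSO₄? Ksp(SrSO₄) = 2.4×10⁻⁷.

4.9×10⁻⁶ M

A salt starts to precipitate once the ion product Q reaches its Ksp.
SrSO₄(s) ⇌ Sr²⁺(aq) + SO₄²⁻(aq)
Ksp = [Sr²⁺][SO₄²⁻] = [SO₄²⁻](4.9×10⁻²)
[SO₄²⁻] = 2.4×10⁻⁷ / (4.9×10⁻²) = 4.9×10⁻⁶
[SO₄²⁻] = 4.9×10⁻⁶ mol/L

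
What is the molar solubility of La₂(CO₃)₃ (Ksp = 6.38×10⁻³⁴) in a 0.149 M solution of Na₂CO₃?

2.20×10⁻¹⁶ M

La₂(CO₃)₃(s) ⇌ 2 La³⁺(aq) + 3 CO₃²⁻(aq)
The solution already contains CO₃²⁻ at 0.149 M. Let s be the molar solubility of La₂(CO₃)₃.
[CO₃²⁻] ≈ 0.149 M (common ion dominates); [La³⁺] = 2s.
Ksp = [La³⁺]^2[CO₃²⁻]^3 = (2s)^2(0.149)^3
(2s)^2 = 6.38×10⁻³⁴ / (0.149)^3 = 1.93×10⁻³¹
s = 2.20×10⁻¹⁶ M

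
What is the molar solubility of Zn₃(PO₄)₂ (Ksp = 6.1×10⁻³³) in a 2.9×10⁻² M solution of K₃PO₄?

6.5×10⁻¹¹ M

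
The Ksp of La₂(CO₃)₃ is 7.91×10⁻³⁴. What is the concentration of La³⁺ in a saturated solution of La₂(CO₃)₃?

La₂(CO₃)₃(s) ⇌ 2 La³⁺(aq) + 3 CO₃²⁻(aq)
Let s be the molar solubility. Then [La³⁺] = 2s and [CO₃²⁻] = 3s.
Ksp = [La³⁺]^2[CO₃²⁻]^3 = (2s)^2 · (3s)^3 = 108s^5 = 7.91×10⁻³⁴
s = 9.40×10⁻⁸ mol L⁻¹
[La³⁺] = 2s = 1.88×10⁻⁷ mol L⁻¹

1.88×10⁻⁷ M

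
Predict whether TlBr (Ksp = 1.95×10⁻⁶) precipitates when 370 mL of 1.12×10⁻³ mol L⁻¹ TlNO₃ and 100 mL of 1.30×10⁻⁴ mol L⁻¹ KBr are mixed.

No

The combined volume is 470 mL.
[Tl⁺] = (1.12×10⁻³)(370)/470 = 8.82×10⁻⁴ mol L⁻¹
[Br⁻] = (1.30×10⁻⁴)(100)/470 = 2.77×10⁻⁵ mol L⁻¹
Q = [Tl⁺][Br⁻] = 2.44×10⁻⁸
Q < Ksp (2.44×10⁻⁸ vs 1.95×10⁻⁶); the solution remains unsaturated and no precipitate forms.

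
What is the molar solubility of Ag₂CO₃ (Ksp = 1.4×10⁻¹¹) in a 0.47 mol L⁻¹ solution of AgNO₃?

6.3×10⁻¹¹ M

Ag₂CO₃(s) ⇌ 2 Ag⁺(aq) + CO₃²⁻(aq)
Ag⁺ is already present at 0.47 mol L⁻¹. If s mol/L of Ag₂CO₃ dissolves, [CO₃²⁻] = s while [Ag⁺] ≈ 0.47 mol L⁻¹.
Ksp = [Ag⁺]^2[CO₃²⁻] = (0.47)^2s
s = 1.4×10⁻¹¹ / (0.47)^2 = 6.3×10⁻¹¹
s = 6.3×10⁻¹¹ mol L⁻¹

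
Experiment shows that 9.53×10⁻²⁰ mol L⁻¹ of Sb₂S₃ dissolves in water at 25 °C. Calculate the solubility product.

Ksp = 8.49×10⁻⁹⁴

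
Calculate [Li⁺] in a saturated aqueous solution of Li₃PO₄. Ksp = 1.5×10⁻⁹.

8.2×10⁻³ M

Li₃PO₄(s) ⇌ 3 Li⁺(aq) + PO₄³⁻(aq)
For each mole of Li₃PO₄ that dissolves per liter, [Li⁺] = 3s and [PO₄³⁻] = s; let s denote this solubility.
Ksp = [Li⁺]^3[PO₄³⁻] = (3s)^3 · s = 27s^4 = 1.5×10⁻⁹
s = 2.7×10⁻³ M
[Li⁺] = 3s = 8.2×10⁻³ M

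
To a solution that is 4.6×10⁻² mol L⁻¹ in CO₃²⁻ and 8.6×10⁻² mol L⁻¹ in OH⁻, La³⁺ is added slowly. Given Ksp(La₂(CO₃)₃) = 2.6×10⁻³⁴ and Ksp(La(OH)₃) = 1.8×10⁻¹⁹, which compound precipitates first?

La(OH)₃

Precipitation of each salt begins when its ion product equals Ksp.
For La₂(CO₃)₃: [La³⁺] = (Ksp/[CO₃²⁻]^3)^(1/2) = 1.6×10⁻¹⁵ mol L⁻¹
For La(OH)₃: [La³⁺] = (Ksp/[OH⁻]^3) = 2.8×10⁻¹⁶ mol L⁻¹
La(OH)₃ requires the lower [La³⁺], so it precipitates first.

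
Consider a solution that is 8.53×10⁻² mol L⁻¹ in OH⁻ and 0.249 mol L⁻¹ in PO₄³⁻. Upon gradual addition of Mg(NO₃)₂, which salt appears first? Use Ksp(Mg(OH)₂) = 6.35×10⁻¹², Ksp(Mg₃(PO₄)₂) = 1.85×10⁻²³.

Precipitation begins when Q = Ksp.
For Mg(OH)₂: [Mg²⁺] = (Ksp/[OH⁻]^2) = 8.73×10⁻¹⁰ mol L⁻¹
For Mg₃(PO₄)₂: [Mg²⁺] = (Ksp/[PO₄³⁻]^2)^(1/3) = 6.68×10⁻⁸ mol L⁻¹
Since Mg(OH)₂ needs less Mg²⁺ to reach saturation, it precipitates first.

Mg(OH)₂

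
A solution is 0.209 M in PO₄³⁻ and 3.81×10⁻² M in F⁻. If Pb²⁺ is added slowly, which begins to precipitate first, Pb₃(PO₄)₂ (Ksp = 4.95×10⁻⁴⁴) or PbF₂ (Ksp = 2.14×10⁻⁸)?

Pb₃(PO₄)₂

The threshold for precipitation is Q = Ksp.
For Pb₃(PO₄)₂: [Pb²⁺] = (Ksp/[PO₄³⁻]^2)^(1/3) = 1.04×10⁻¹⁴ M
For PbF₂: [Pb²⁺] = (Ksp/[F⁻]^2) = 1.47×10⁻⁵ M
Pb₃(PO₄)₂ requires the lower [Pb²⁺], so it precipitates first.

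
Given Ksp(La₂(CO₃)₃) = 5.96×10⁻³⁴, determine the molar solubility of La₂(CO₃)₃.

8.88×10⁻⁸ M

La₂(CO₃)₃(s) ⇌ 2 La³⁺(aq) + 3 CO₃²⁻(aq)
Let s be the molar solubility. Then [La³⁺] = 2s and [CO₃²⁻] = 3s.
Ksp = [La³⁺]^2[CO₃²⁻]^3 = (2s)^2 · (3s)^3 = 108s^5
108s^5 = 5.96×10⁻³⁴  ⇒  s^5 = 5.52×10⁻³⁶
s = 8.88×10⁻⁸ mol/L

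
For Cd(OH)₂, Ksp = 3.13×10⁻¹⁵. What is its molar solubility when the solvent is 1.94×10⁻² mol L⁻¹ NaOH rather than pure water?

Cd(OH)₂(s) ⇌ Cd²⁺(aq) + 2 OH⁻(aq)
With OH⁻ already at 1.94×10⁻² mol L⁻¹ and s small, take [OH⁻] ≈ 1.94×10⁻² mol L⁻¹ and [Cd²⁺] = s.
Ksp = [Cd²⁺][OH⁻]^2 = s(1.94×10⁻²)^2
s = 3.13×10⁻¹⁵ / (1.94×10⁻²)^2 = 8.32×10⁻¹²
s = 8.32×10⁻¹² mol L⁻¹

8.32×10⁻¹² M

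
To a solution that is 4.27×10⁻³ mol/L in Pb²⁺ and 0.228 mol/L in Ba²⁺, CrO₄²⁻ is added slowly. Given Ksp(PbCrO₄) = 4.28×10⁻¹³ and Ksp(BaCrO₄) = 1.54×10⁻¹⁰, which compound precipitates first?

Precipitation begins when Q = Ksp.
For PbCrO₄: [CrO₄²⁻] = (Ksp/[Pb²⁺]) = 1.00×10⁻¹⁰ mol/L
For BaCrO₄: [CrO₄²⁻] = (Ksp/[Ba²⁺]) = 6.75×10⁻¹⁰ mol/L
Since PbCrO₄ needs less CrO₄²⁻ to reach saturation, it precipitates first.

PbCrO₄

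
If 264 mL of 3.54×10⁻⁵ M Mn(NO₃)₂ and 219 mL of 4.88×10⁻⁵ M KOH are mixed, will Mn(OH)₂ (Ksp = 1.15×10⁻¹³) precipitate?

No

Total volume after mixing = 264 + 219 = 483 mL.
[Mn²⁺] = (3.54×10⁻⁵)(264)/483 = 1.93×10⁻⁵ M
[OH⁻] = (4.88×10⁻⁵)(219)/483 = 2.21×10⁻⁵ M
Q = [Mn²⁺][OH⁻]^2 = 9.47×10⁻¹⁵
Q = 9.47×10⁻¹⁵ < Ksp = 1.15×10⁻¹³, so the solution is unsaturated and no precipitate forms.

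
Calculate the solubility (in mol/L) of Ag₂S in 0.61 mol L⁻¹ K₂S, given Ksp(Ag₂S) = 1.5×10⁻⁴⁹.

2.5×10⁻²⁵ M

Ag₂S(s) ⇌ 2 Ag⁺(aq) + S²⁻(aq)
With S²⁻ already at 0.61 mol L⁻¹ and s small, take [S²⁻] ≈ 0.61 mol L⁻¹ and [Ag⁺] = 2s.
Ksp = [Ag⁺]^2[S²⁻] = (2s)^2(0.61)
(2s)^2 = 1.5×10⁻⁴⁹ / (0.61) = 2.5×10⁻⁴⁹
s = 2.5×10⁻²⁵ mol L⁻¹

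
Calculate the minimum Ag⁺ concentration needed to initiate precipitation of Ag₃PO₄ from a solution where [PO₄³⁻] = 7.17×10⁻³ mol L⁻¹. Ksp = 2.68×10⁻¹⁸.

7.20×10⁻⁶ M

Precipitation of each salt begins when its ion product equals Ksp.
Ag₃PO₄(s) ⇌ 3 Ag⁺(aq) + PO₄³⁻(aq)
Ksp = [Ag⁺]^3[PO₄³⁻] = [Ag⁺]^3(7.17×10⁻³)
[Ag⁺]^3 = 2.68×10⁻¹⁸ / (7.17×10⁻³) = 3.74×10⁻¹⁶
[Ag⁺] = 7.20×10⁻⁶ mol L⁻¹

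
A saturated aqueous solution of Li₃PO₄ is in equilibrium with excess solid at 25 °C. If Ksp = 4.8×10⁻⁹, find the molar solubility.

3.7×10⁻³ M

Li₃PO₄(s) ⇌ 3 Li⁺(aq) + PO₄³⁻(aq)
With molar solubility s: [Li⁺] = 3s, [PO₄³⁻] = s.
Ksp = [Li⁺]^3[PO₄³⁻] = (3s)^3 · s = 27s^4
27s^4 = 4.8×10⁻⁹  ⇒  s^4 = 1.8×10⁻¹⁰
s = 3.7×10⁻³ mol/L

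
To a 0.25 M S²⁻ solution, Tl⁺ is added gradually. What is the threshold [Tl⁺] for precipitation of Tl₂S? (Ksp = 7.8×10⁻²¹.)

1.8×10⁻¹⁰ M

The threshold for precipitation is Q = Ksp.
Tl₂S(s) ⇌ 2 Tl⁺(aq) + S²⁻(aq)
Ksp = [Tl⁺]^2[S²⁻] = [Tl⁺]^2(0.25)
[Tl⁺]^2 = 7.8×10⁻²¹ / (0.25) = 3.1×10⁻²⁰
[Tl⁺] = 1.8×10⁻¹⁰ M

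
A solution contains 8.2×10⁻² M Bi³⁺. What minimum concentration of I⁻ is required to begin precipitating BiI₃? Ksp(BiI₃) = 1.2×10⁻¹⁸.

A salt starts to precipitate once the ion product Q reaches its Ksp.
BiI₃(s) ⇌ Bi³⁺(aq) + 3 I⁻(aq)
Ksp = [Bi³⁺][I⁻]^3 = [I⁻]^3(8.2×10⁻²)
[I⁻]^3 = 1.2×10⁻¹⁸ / (8.2×10⁻²) = 1.5×10⁻¹⁷
[I⁻] = 2.4×10⁻⁶ M

2.4×10⁻⁶ M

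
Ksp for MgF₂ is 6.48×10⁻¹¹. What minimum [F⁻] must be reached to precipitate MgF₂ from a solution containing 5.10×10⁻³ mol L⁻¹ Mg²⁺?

The threshold for precipitation is Q = Ksp.
MgF₂(s) ⇌ Mg²⁺(aq) + 2 F⁻(aq)
Ksp = [Mg²⁺][F⁻]^2 = [F⁻]^2(5.10×10⁻³)
[F⁻]^2 = 6.48×10⁻¹¹ / (5.10×10⁻³) = 1.27×10⁻⁸
[F⁻] = 1.13×10⁻⁴ mol L⁻¹

1.13×10⁻⁴ M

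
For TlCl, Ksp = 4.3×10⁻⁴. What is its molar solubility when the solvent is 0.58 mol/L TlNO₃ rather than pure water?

7.4×10⁻⁴ M

TlCl(s) ⇌ Tl⁺(aq) + Cl⁻(aq)
With Tl⁺ already at 0.58 mol/L and s small, take [Tl⁺] ≈ 0.58 mol/L and [Cl⁻] = s.
Ksp = [Tl⁺][Cl⁻] = (0.58)s
s = 4.3×10⁻⁴ / (0.58) = 7.4×10⁻⁴
s = 7.4×10⁻⁴ mol/L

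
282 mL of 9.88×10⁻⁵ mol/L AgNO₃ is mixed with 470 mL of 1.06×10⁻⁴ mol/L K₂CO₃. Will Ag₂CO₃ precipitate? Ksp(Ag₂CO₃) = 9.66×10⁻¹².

The combined volume is 752 mL.
[Ag⁺] = (9.88×10⁻⁵)(282)/752 = 3.71×10⁻⁵ mol/L
[CO₃²⁻] = (1.06×10⁻⁴)(470)/752 = 6.63×10⁻⁵ mol/L
Q = [Ag⁺]^2[CO₃²⁻] = 9.09×10⁻¹⁴
Since Q (9.09×10⁻¹⁴) is less than Ksp (9.66×10⁻¹²), no Ag₂CO₃ precipitates.

No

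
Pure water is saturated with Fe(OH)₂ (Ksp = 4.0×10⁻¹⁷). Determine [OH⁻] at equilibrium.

Fe(OH)₂(s) ⇌ Fe²⁺(aq) + 2 OH⁻(aq)
If s mol/L of Fe(OH)₂ dissolves, [Fe²⁺] = s and [OH⁻] = 2s.
Ksp = [Fe²⁺][OH⁻]^2 = s · (2s)^2 = 4s^3 = 4.0×10⁻¹⁷
s = 2.2×10⁻⁶ mol/L
[OH⁻] = 2s = 4.3×10⁻⁶ mol/L

4.3×10⁻⁶ M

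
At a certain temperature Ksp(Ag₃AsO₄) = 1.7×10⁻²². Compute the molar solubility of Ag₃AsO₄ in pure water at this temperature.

Ag₃AsO₄(s) ⇌ 3 Ag⁺(aq) + AsO₄³⁻(aq)
With molar solubility s: [Ag⁺] = 3s, [AsO₄³⁻] = s.
Ksp = [Ag⁺]^3[AsO₄³⁻] = (3s)^3 · s = 27s^4
27s^4 = 1.7×10⁻²²  ⇒  s^4 = 6.3×10⁻²⁴
Taking the 4th root, s = 1.6×10⁻⁶ mol L⁻¹.

1.6×10⁻⁶ M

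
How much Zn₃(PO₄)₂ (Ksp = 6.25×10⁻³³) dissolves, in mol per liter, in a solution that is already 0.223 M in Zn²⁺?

3.75×10⁻¹⁶ M

Zn₃(PO₄)₂(s) ⇌ 3 Zn²⁺(aq) + 2 PO₄³⁻(aq)
With Zn²⁺ already at 0.223 M and s small, take [Zn²⁺] ≈ 0.223 M and [PO₄³⁻] = 2s.
Ksp = [Zn²⁺]^3[PO₄³⁻]^2 = (0.223)^3(2s)^2
(2s)^2 = 6.25×10⁻³³ / (0.223)^3 = 5.64×10⁻³¹
s = 3.75×10⁻¹⁶ M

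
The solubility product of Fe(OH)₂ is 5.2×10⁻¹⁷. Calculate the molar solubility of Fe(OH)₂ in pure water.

2.4×10⁻⁶ M

Fe(OH)₂(s) ⇌ Fe²⁺(aq) + 2 OH⁻(aq)
Call the molar solubility s, so that [Fe²⁺] = s and [OH⁻] = 2s.
Ksp = [Fe²⁺][OH⁻]^2 = s · (2s)^2 = 4s^3
4s^3 = 5.2×10⁻¹⁷  ⇒  s^3 = 1.3×10⁻¹⁷
Taking the 3rd root, s = 2.4×10⁻⁶ M.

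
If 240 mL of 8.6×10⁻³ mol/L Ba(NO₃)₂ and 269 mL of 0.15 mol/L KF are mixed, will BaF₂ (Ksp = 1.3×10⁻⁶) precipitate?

Yes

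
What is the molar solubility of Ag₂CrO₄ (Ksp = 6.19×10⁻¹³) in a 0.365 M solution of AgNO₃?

4.65×10⁻¹² M

Ag₂CrO₄(s) ⇌ 2 Ag⁺(aq) + CrO₄²⁻(aq)
The solution already contains Ag⁺ at 0.365 M. Let s be the molar solubility of Ag₂CrO₄.
[Ag⁺] ≈ 0.365 M (common ion dominates); [CrO₄²⁻] = s.
Ksp = [Ag⁺]^2[CrO₄²⁻] = (0.365)^2s
s = 6.19×10⁻¹³ / (0.365)^2 = 4.65×10⁻¹²
s = 4.65×10⁻¹² M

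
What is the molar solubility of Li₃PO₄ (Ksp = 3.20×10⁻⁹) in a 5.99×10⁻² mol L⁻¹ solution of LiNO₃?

Li₃PO₄(s) ⇌ 3 Li⁺(aq) + PO₄³⁻(aq)
With Li⁺ already at 5.99×10⁻² mol L⁻¹ and s small, take [Li⁺] ≈ 5.99×10⁻² mol L⁻¹ and [PO₄³⁻] = s.
Ksp = [Li⁺]^3[PO₄³⁻] = (5.99×10⁻²)^3s
s = 3.20×10⁻⁹ / (5.99×10⁻²)^3 = 1.49×10⁻⁵
s = 1.49×10⁻⁵ mol L⁻¹

1.49×10⁻⁵ M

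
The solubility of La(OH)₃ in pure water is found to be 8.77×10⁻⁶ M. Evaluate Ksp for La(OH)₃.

Ksp = 1.60×10⁻¹⁹

La(OH)₃(s) ⇌ La³⁺(aq) + 3 OH⁻(aq)
Call the molar solubility s, so that [La³⁺] = s and [OH⁻] = 3s.
Ksp = [La³⁺][OH⁻]^3 = s · (3s)^3 = 27s^4
Ksp = 27 × (8.77×10⁻⁶)^4 = 1.60×10⁻¹⁹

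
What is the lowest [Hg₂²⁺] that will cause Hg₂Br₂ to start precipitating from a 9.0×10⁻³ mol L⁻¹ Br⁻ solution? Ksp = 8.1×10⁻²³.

A salt starts to precipitate once the ion product Q reaches its Ksp.
Hg₂Br₂(s) ⇌ Hg₂²⁺(aq) + 2 Br⁻(aq)
Ksp = [Hg₂²⁺][Br⁻]^2 = [Hg₂²⁺](9.0×10⁻³)^2
[Hg₂²⁺] = 8.1×10⁻²³ / (9.0×10⁻³)^2 = 1.0×10⁻¹⁸
[Hg₂²⁺] = 1.0×10⁻¹⁸ mol L⁻¹

1.0×10⁻¹⁸ M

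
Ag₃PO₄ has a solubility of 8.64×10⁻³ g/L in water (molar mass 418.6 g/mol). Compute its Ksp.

Convert to molarity: s = 8.64×10⁻³ / 418.6 = 2.0640×10⁻⁵ mol/L
Ag₃PO₄(s) ⇌ 3 Ag⁺(aq) + PO₄³⁻(aq)
For each mole of Ag₃PO₄ that dissolves per liter, [Ag⁺] = 3s and [PO₄³⁻] = s; let s denote this solubility.
Ksp = [Ag⁺]^3[PO₄³⁻] = (3s)^3 · s = 27s^4
Ksp = 27 × (2.0640×10⁻⁵)^4 = 4.90×10⁻¹⁸

Ksp = 4.90×10⁻¹⁸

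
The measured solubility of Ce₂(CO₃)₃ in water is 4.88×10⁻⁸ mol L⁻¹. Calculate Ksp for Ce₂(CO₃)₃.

Ksp = 2.99×10⁻³⁵

Ce₂(CO₃)₃(s) ⇌ 2 Ce³⁺(aq) + 3 CO₃²⁻(aq)
For each mole of Ce₂(CO₃)₃ that dissolves per liter, [Ce³⁺] = 2s and [CO₃²⁻] = 3s; let s denote this solubility.
Ksp = [Ce³⁺]^2[CO₃²⁻]^3 = (2s)^2 · (3s)^3 = 108s^5
Ksp = 108 × (4.88×10⁻⁸)^5 = 2.99×10⁻³⁵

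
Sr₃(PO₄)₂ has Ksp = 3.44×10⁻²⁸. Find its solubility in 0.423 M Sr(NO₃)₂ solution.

3.37×10⁻¹⁴ M

Sr₃(PO₄)₂(s) ⇌ 3 Sr²⁺(aq) + 2 PO₄³⁻(aq)
With Sr²⁺ already at 0.423 M and s small, take [Sr²⁺] ≈ 0.423 M and [PO₄³⁻] = 2s.
Ksp = [Sr²⁺]^3[PO₄³⁻]^2 = (0.423)^3(2s)^2
(2s)^2 = 3.44×10⁻²⁸ / (0.423)^3 = 4.55×10⁻²⁷
s = 3.37×10⁻¹⁴ M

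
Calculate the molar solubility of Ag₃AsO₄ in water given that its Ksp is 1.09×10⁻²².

Ag₃AsO₄(s) ⇌ 3 Ag⁺(aq) + AsO₄³⁻(aq)
With molar solubility s: [Ag⁺] = 3s, [AsO₄³⁻] = s.
Ksp = [Ag⁺]^3[AsO₄³⁻] = (3s)^3 · s = 27s^4
27s^4 = 1.09×10⁻²²  ⇒  s^4 = 4.04×10⁻²⁴
s = (4.04×10⁻²⁴)^(1/4) = 1.42×10⁻⁶ mol L⁻¹

1.42×10⁻⁶ M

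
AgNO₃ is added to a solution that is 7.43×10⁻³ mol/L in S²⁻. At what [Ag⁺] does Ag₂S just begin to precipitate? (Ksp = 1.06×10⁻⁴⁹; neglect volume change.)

3.78×10⁻²⁴ M

Each salt precipitates once Q = Ksp for that salt.
Ag₂S(s) ⇌ 2 Ag⁺(aq) + S²⁻(aq)
Ksp = [Ag⁺]^2[S²⁻] = [Ag⁺]^2(7.43×10⁻³)
[Ag⁺]^2 = 1.06×10⁻⁴⁹ / (7.43×10⁻³) = 1.43×10⁻⁴⁷
[Ag⁺] = 3.78×10⁻²⁴ mol/L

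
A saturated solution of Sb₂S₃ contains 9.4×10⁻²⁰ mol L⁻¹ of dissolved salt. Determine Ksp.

Sb₂S₃(s) ⇌ 2 Sb³⁺(aq) + 3 S²⁻(aq)
Call the molar solubility s, so that [Sb³⁺] = 2s and [S²⁻] = 3s.
Ksp = [Sb³⁺]^2[S²⁻]^3 = (2s)^2 · (3s)^3 = 108s^5
Ksp = 108 × (9.4×10⁻²⁰)^5 = 7.9×10⁻⁹⁴

Ksp = 7.9×10⁻⁹⁴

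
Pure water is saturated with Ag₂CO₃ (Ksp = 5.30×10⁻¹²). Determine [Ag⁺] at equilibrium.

2.20×10⁻⁴ M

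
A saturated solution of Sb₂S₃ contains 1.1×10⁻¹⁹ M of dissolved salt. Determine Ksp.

Ksp = 1.7×10⁻⁹³

Sb₂S₃(s) ⇌ 2 Sb³⁺(aq) + 3 S²⁻(aq)
With molar solubility s: [Sb³⁺] = 2s, [S²⁻] = 3s.
Ksp = [Sb³⁺]^2[S²⁻]^3 = (2s)^2 · (3s)^3 = 108s^5
Ksp = 108 × (1.1×10⁻¹⁹)^5 = 1.7×10⁻⁹³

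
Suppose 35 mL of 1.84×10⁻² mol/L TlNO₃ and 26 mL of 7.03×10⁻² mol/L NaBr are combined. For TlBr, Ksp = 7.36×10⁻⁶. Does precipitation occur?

Total volume after mixing = 35 + 26 = 61 mL.
[Tl⁺] = (1.84×10⁻²)(35)/61 = 1.06×10⁻² mol/L
[Br⁻] = (7.03×10⁻²)(26)/61 = 3.00×10⁻² mol/L
Q = [Tl⁺][Br⁻] = 3.16×10⁻⁴
Because Q > Ksp (3.16×10⁻⁴ vs 7.36×10⁻⁶), a precipitate of TlBr forms.

Yes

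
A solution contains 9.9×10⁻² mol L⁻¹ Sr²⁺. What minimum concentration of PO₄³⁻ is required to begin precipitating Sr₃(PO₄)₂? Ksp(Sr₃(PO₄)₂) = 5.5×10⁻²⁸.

Each salt precipitates once Q = Ksp for that salt.
Sr₃(PO₄)₂(s) ⇌ 3 Sr²⁺(aq) + 2 PO₄³⁻(aq)
Ksp = [Sr²⁺]^3[PO₄³⁻]^2 = [PO₄³⁻]^2(9.9×10⁻²)^3
[PO₄³⁻]^2 = 5.5×10⁻²⁸ / (9.9×10⁻²)^3 = 5.7×10⁻²⁵
[PO₄³⁻] = 7.5×10⁻¹³ mol L⁻¹

7.5×10⁻¹³ M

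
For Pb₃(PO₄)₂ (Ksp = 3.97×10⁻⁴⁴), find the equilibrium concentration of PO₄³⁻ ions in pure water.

Pb₃(PO₄)₂(s) ⇌ 3 Pb²⁺(aq) + 2 PO₄³⁻(aq)
Call the molar solubility s, so that [Pb²⁺] = 3s and [PO₄³⁻] = 2s.
Ksp = [Pb²⁺]^3[PO₄³⁻]^2 = (3s)^3 · (2s)^2 = 108s^5 = 3.97×10⁻⁴⁴
s = 8.19×10⁻¹⁰ mol L⁻¹
[PO₄³⁻] = 2s = 1.64×10⁻⁹ mol L⁻¹

1.64×10⁻⁹ M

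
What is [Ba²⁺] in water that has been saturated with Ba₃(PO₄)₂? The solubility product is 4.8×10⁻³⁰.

Ba₃(PO₄)₂(s) ⇌ 3 Ba²⁺(aq) + 2 PO₄³⁻(aq)
With molar solubility s: [Ba²⁺] = 3s, [PO₄³⁻] = 2s.
Ksp = [Ba²⁺]^3[PO₄³⁻]^2 = (3s)^3 · (2s)^2 = 108s^5 = 4.8×10⁻³⁰
s = 5.4×10⁻⁷ mol/L
[Ba²⁺] = 3s = 1.6×10⁻⁶ mol/L

1.6×10⁻⁶ M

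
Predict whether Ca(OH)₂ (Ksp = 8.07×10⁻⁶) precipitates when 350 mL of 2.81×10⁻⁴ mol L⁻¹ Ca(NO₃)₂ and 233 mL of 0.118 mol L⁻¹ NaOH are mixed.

No

Total volume after mixing = 350 + 233 = 583 mL.
[Ca²⁺] = (2.81×10⁻⁴)(350)/583 = 1.69×10⁻⁴ mol L⁻¹
[OH⁻] = (0.118)(233)/583 = 4.72×10⁻² mol L⁻¹
Q = [Ca²⁺][OH⁻]^2 = 3.75×10⁻⁷
Since Q (3.75×10⁻⁷) is less than Ksp (8.07×10⁻⁶), no Ca(OH)₂ precipitates.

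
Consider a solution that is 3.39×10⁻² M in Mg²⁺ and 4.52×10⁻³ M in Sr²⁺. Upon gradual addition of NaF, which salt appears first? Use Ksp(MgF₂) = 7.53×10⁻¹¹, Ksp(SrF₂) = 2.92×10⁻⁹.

Precipitation begins when Q = Ksp.
For MgF₂: [F⁻] = (Ksp/[Mg²⁺])^(1/2) = 4.71×10⁻⁵ M
For SrF₂: [F⁻] = (Ksp/[Sr²⁺])^(1/2) = 8.04×10⁻⁴ M
Since MgF₂ needs less F⁻ to reach saturation, it precipitates first.

MgF₂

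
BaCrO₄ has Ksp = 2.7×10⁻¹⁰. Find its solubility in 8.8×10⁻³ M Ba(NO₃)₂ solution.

3.1×10⁻⁸ M

BaCrO₄(s) ⇌ Ba²⁺(aq) + CrO₄²⁻(aq)
Ba²⁺ is already present at 8.8×10⁻³ M. If s mol/L of BaCrO₄ dissolves, [CrO₄²⁻] = s while [Ba²⁺] ≈ 8.8×10⁻³ M.
Ksp = [Ba²⁺][CrO₄²⁻] = (8.8×10⁻³)s
s = 2.7×10⁻¹⁰ / (8.8×10⁻³) = 3.1×10⁻⁸
s = 3.1×10⁻⁸ M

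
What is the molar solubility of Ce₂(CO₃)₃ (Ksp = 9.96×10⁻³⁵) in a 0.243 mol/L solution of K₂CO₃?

4.17×10⁻¹⁷ M

Ce₂(CO₃)₃(s) ⇌ 2 Ce³⁺(aq) + 3 CO₃²⁻(aq)
Let s be the solubility of Ce₂(CO₃)₃ here. The common ion gives [CO₃²⁻] ≈ 0.243 mol/L, and [Ce³⁺] = 2s.
Ksp = [Ce³⁺]^2[CO₃²⁻]^3 = (2s)^2(0.243)^3
(2s)^2 = 9.96×10⁻³⁵ / (0.243)^3 = 6.94×10⁻³³
s = 4.17×10⁻¹⁷ mol/L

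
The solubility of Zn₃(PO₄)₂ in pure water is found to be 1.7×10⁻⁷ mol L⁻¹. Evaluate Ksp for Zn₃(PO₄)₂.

Ksp = 1.5×10⁻³²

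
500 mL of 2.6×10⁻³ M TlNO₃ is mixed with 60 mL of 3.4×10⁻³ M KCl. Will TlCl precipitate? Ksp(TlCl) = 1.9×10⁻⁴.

No

After mixing, V = 500 mL + 60 mL = 560 mL.
[Tl⁺] = (2.6×10⁻³)(500)/560 = 2.3×10⁻³ M
[Cl⁻] = (3.4×10⁻³)(60)/560 = 3.6×10⁻⁴ M
Q = [Tl⁺][Cl⁻] = 8.5×10⁻⁷
Q < Ksp (8.5×10⁻⁷ vs 1.9×10⁻⁴); the solution remains unsaturated and no precipitate forms.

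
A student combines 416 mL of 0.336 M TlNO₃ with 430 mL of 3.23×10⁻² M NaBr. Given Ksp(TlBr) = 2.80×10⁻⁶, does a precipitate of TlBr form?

Yes

The combined volume is 846 mL.
[Tl⁺] = (0.336)(416)/846 = 0.165 M
[Br⁻] = (3.23×10⁻²)(430)/846 = 1.64×10⁻² M
Q = [Tl⁺][Br⁻] = 2.71×10⁻³
Since Q (2.71×10⁻³) exceeds Ksp (2.80×10⁻⁶), TlBr will precipitate.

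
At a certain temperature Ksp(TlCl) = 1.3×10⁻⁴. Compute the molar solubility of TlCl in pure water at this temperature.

TlCl(s) ⇌ Tl⁺(aq) + Cl⁻(aq)
Call the molar solubility s, so that [Tl⁺] = s and [Cl⁻] = s.
Ksp = [Tl⁺][Cl⁻] = s · s = s^2
s^2 = 1.3×10⁻⁴
s = (1.3×10⁻⁴)^(1/2) = 1.1×10⁻² mol/L

1.1×10⁻² M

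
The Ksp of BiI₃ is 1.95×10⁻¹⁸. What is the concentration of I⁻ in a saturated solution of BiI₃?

4.92×10⁻⁵ M

BiI₃(s) ⇌ Bi³⁺(aq) + 3 I⁻(aq)
For each mole of BiI₃ that dissolves per liter, [Bi³⁺] = s and [I⁻] = 3s; let s denote this solubility.
Ksp = [Bi³⁺][I⁻]^3 = s · (3s)^3 = 27s^4 = 1.95×10⁻¹⁸
s = 1.64×10⁻⁵ mol L⁻¹
[I⁻] = 3s = 4.92×10⁻⁵ mol L⁻¹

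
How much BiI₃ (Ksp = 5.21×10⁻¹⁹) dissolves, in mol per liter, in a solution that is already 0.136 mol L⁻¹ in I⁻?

2.07×10⁻¹⁶ M

BiI₃(s) ⇌ Bi³⁺(aq) + 3 I⁻(aq)
I⁻ is already present at 0.136 mol L⁻¹. If s mol/L of BiI₃ dissolves, [Bi³⁺] = s while [I⁻] ≈ 0.136 mol L⁻¹.
Ksp = [Bi³⁺][I⁻]^3 = s(0.136)^3
s = 5.21×10⁻¹⁹ / (0.136)^3 = 2.07×10⁻¹⁶
s = 2.07×10⁻¹⁶ mol L⁻¹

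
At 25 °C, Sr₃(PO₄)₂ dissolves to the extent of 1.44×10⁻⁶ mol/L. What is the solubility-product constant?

Ksp = 6.69×10⁻²⁸

Sr₃(PO₄)₂(s) ⇌ 3 Sr²⁺(aq) + 2 PO₄³⁻(aq)
Call the molar solubility s, so that [Sr²⁺] = 3s and [PO₄³⁻] = 2s.
Ksp = [Sr²⁺]^3[PO₄³⁻]^2 = (3s)^3 · (2s)^2 = 108s^5
Ksp = 108 × (1.44×10⁻⁶)^5 = 6.69×10⁻²⁸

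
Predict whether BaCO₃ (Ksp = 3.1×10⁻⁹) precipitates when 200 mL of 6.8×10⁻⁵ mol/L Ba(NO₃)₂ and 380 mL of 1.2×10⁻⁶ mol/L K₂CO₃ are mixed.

The combined volume is 580 mL.
[Ba²⁺] = (6.8×10⁻⁵)(200)/580 = 2.3×10⁻⁵ mol/L
[CO₃²⁻] = (1.2×10⁻⁶)(380)/580 = 7.9×10⁻⁷ mol/L
Q = [Ba²⁺][CO₃²⁻] = 1.8×10⁻¹¹
Since Q (1.8×10⁻¹¹) is less than Ksp (3.1×10⁻⁹), no BaCO₃ precipitates.

No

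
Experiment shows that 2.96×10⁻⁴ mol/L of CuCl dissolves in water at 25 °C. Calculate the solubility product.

CuCl(s) ⇌ Cu⁺(aq) + Cl⁻(aq)
For each mole of CuCl that dissolves per liter, [Cu⁺] = s and [Cl⁻] = s; let s denote this solubility.
Ksp = [Cu⁺][Cl⁻] = s · s = s^2
Ksp = (2.96×10⁻⁴)^2 = 8.76×10⁻⁸

Ksp = 8.76×10⁻⁸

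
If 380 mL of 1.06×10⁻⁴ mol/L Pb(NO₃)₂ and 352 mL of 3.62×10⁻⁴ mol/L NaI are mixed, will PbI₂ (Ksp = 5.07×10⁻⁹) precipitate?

No

After mixing, V = 380 mL + 352 mL = 732 mL.
[Pb²⁺] = (1.06×10⁻⁴)(380)/732 = 5.50×10⁻⁵ mol/L
[I⁻] = (3.62×10⁻⁴)(352)/732 = 1.74×10⁻⁴ mol/L
Q = [Pb²⁺][I⁻]^2 = 1.67×10⁻¹²
Since Q (1.67×10⁻¹²) is less than Ksp (5.07×10⁻⁹), no PbI₂ precipitates.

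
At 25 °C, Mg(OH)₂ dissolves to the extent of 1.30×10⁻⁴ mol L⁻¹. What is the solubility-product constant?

Ksp = 8.79×10⁻¹²

Mg(OH)₂(s) ⇌ Mg²⁺(aq) + 2 OH⁻(aq)
With molar solubility s: [Mg²⁺] = s, [OH⁻] = 2s.
Ksp = [Mg²⁺][OH⁻]^2 = s · (2s)^2 = 4s^3
Ksp = 4 × (1.30×10⁻⁴)^3 = 8.79×10⁻¹²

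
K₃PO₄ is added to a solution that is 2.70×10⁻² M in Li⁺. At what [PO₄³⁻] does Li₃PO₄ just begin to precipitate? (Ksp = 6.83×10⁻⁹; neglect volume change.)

3.47×10⁻⁴ M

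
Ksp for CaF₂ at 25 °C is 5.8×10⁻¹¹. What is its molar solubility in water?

CaF₂(s) ⇌ Ca²⁺(aq) + 2 F⁻(aq)
With molar solubility s: [Ca²⁺] = s, [F⁻] = 2s.
Ksp = [Ca²⁺][F⁻]^2 = s · (2s)^2 = 4s^3
4s^3 = 5.8×10⁻¹¹  ⇒  s^3 = 1.5×10⁻¹¹
s = 2.4×10⁻⁴ M

2.4×10⁻⁴ M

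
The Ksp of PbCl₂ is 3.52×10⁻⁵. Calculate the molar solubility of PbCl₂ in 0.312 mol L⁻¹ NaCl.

PbCl₂(s) ⇌ Pb²⁺(aq) + 2 Cl⁻(aq)
Let s be the solubility of PbCl₂ here. The common ion gives [Cl⁻] ≈ 0.312 mol L⁻¹, and [Pb²⁺] = s.
Ksp = [Pb²⁺][Cl⁻]^2 = s(0.312)^2
s = 3.52×10⁻⁵ / (0.312)^2 = 3.62×10⁻⁴
s = 3.62×10⁻⁴ mol L⁻¹

3.62×10⁻⁴ M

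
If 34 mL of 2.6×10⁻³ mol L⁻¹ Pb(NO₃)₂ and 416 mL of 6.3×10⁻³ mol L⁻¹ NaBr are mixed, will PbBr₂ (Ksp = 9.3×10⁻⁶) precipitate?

After mixing, V = 34 mL + 416 mL = 450 mL.
[Pb²⁺] = (2.6×10⁻³)(34)/450 = 2.0×10⁻⁴ mol L⁻¹
[Br⁻] = (6.3×10⁻³)(416)/450 = 5.8×10⁻³ mol L⁻¹
Q = [Pb²⁺][Br⁻]^2 = 6.7×10⁻⁹
Q = 6.7×10⁻⁹ < Ksp = 9.3×10⁻⁶, so the solution is unsaturated and no precipitate forms.

No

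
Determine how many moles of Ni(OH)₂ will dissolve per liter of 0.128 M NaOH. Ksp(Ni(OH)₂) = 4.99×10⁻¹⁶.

3.05×10⁻¹⁴ M

Ni(OH)₂(s) ⇌ Ni²⁺(aq) + 2 OH⁻(aq)
Let s be the solubility of Ni(OH)₂ here. The common ion gives [OH⁻] ≈ 0.128 M, and [Ni²⁺] = s.
Ksp = [Ni²⁺][OH⁻]^2 = s(0.128)^2
s = 4.99×10⁻¹⁶ / (0.128)^2 = 3.05×10⁻¹⁴
s = 3.05×10⁻¹⁴ M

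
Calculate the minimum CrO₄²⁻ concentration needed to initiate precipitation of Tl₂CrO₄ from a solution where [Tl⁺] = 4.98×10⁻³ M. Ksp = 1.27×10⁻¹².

5.12×10⁻⁸ M

Precipitation of each salt begins when its ion product equals Ksp.
Tl₂CrO₄(s) ⇌ 2 Tl⁺(aq) + CrO₄²⁻(aq)
Ksp = [Tl⁺]^2[CrO₄²⁻] = [CrO₄²⁻](4.98×10⁻³)^2
[CrO₄²⁻] = 1.27×10⁻¹² / (4.98×10⁻³)^2 = 5.12×10⁻⁸
[CrO₄²⁻] = 5.12×10⁻⁸ M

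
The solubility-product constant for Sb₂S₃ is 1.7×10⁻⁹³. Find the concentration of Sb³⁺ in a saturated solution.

2.2×10⁻¹⁹ M

Sb₂S₃(s) ⇌ 2 Sb³⁺(aq) + 3 S²⁻(aq)
Call the molar solubility s, so that [Sb³⁺] = 2s and [S²⁻] = 3s.
Ksp = [Sb³⁺]^2[S²⁻]^3 = (2s)^2 · (3s)^3 = 108s^5 = 1.7×10⁻⁹³
s = 1.1×10⁻¹⁹ M
[Sb³⁺] = 2s = 2.2×10⁻¹⁹ M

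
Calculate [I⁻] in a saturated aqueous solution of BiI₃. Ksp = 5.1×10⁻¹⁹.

BiI₃(s) ⇌ Bi³⁺(aq) + 3 I⁻(aq)
For each mole of BiI₃ that dissolves per liter, [Bi³⁺] = s and [I⁻] = 3s; let s denote this solubility.
Ksp = [Bi³⁺][I⁻]^3 = s · (3s)^3 = 27s^4 = 5.1×10⁻¹⁹
s = 1.2×10⁻⁵ mol L⁻¹
[I⁻] = 3s = 3.5×10⁻⁵ mol L⁻¹

3.5×10⁻⁵ M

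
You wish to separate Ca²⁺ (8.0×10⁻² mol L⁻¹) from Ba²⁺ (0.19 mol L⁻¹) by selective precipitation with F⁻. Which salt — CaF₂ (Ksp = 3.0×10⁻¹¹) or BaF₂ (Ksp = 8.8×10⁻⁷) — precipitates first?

A salt starts to precipitate once the ion product Q reaches its Ksp.
For CaF₂: [F⁻] = (Ksp/[Ca²⁺])^(1/2) = 1.9×10⁻⁵ mol L⁻¹
For BaF₂: [F⁻] = (Ksp/[Ba²⁺])^(1/2) = 2.2×10⁻³ mol L⁻¹
CaF₂ requires the lower [F⁻], so it precipitates first.

CaF₂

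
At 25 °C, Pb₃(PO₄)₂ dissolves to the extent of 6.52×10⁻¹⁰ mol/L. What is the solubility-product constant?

Pb₃(PO₄)₂(s) ⇌ 3 Pb²⁺(aq) + 2 PO₄³⁻(aq)
Let s be the molar solubility. Then [Pb²⁺] = 3s and [PO₄³⁻] = 2s.
Ksp = [Pb²⁺]^3[PO₄³⁻]^2 = (3s)^3 · (2s)^2 = 108s^5
Ksp = 108 × (6.52×10⁻¹⁰)^5 = 1.27×10⁻⁴⁴

Ksp = 1.27×10⁻⁴⁴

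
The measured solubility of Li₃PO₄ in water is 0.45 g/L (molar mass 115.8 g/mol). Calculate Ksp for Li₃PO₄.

s = (0.45 g L⁻¹)/(115.8 g mol⁻¹) = 3.886×10⁻³ M
Li₃PO₄(s) ⇌ 3 Li⁺(aq) + PO₄³⁻(aq)
Call the molar solubility s, so that [Li⁺] = 3s and [PO₄³⁻] = s.
Ksp = [Li⁺]^3[PO₄³⁻] = (3s)^3 · s = 27s^4
Ksp = 27 × (3.886×10⁻³)^4 = 6.2×10⁻⁹

Ksp = 6.2×10⁻⁹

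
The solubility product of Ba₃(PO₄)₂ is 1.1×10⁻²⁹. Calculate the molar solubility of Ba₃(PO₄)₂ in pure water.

6.3×10⁻⁷ M

Ba₃(PO₄)₂(s) ⇌ 3 Ba²⁺(aq) + 2 PO₄³⁻(aq)
Let s be the molar solubility. Then [Ba²⁺] = 3s and [PO₄³⁻] = 2s.
Ksp = [Ba²⁺]^3[PO₄³⁻]^2 = (3s)^3 · (2s)^2 = 108s^5
108s^5 = 1.1×10⁻²⁹  ⇒  s^5 = 1.0×10⁻³¹
Taking the 5th root, s = 6.3×10⁻⁷ mol L⁻¹.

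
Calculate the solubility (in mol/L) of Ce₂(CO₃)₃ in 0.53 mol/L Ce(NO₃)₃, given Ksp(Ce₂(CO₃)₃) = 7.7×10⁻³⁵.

Ce₂(CO₃)₃(s) ⇌ 2 Ce³⁺(aq) + 3 CO₃²⁻(aq)
With Ce³⁺ already at 0.53 mol/L and s small, take [Ce³⁺] ≈ 0.53 mol/L and [CO₃²⁻] = 3s.
Ksp = [Ce³⁺]^2[CO₃²⁻]^3 = (0.53)^2(3s)^3
(3s)^3 = 7.7×10⁻³⁵ / (0.53)^2 = 2.7×10⁻³⁴
s = 2.2×10⁻¹² mol/L

2.2×10⁻¹² M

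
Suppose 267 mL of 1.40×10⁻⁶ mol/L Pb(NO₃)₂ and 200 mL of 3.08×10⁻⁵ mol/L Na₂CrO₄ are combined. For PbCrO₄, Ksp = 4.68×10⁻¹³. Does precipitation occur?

Yes

Total volume after mixing = 267 + 200 = 467 mL.
[Pb²⁺] = (1.40×10⁻⁶)(267)/467 = 8.00×10⁻⁷ mol/L
[CrO₄²⁻] = (3.08×10⁻⁵)(200)/467 = 1.32×10⁻⁵ mol/L
Q = [Pb²⁺][CrO₄²⁻] = 1.06×10⁻¹¹
Because Q > Ksp (1.06×10⁻¹¹ vs 4.68×10⁻¹³), a precipitate of PbCrO₄ forms.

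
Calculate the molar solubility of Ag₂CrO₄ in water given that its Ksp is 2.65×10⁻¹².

8.72×10⁻⁵ M

Ag₂CrO₄(s) ⇌ 2 Ag⁺(aq) + CrO₄²⁻(aq)
For each mole of Ag₂CrO₄ that dissolves per liter, [Ag⁺] = 2s and [CrO₄²⁻] = s; let s denote this solubility.
Ksp = [Ag⁺]^2[CrO₄²⁻] = (2s)^2 · s = 4s^3
4s^3 = 2.65×10⁻¹²  ⇒  s^3 = 6.63×10⁻¹³
s = (6.63×10⁻¹³)^(1/3) = 8.72×10⁻⁵ mol/L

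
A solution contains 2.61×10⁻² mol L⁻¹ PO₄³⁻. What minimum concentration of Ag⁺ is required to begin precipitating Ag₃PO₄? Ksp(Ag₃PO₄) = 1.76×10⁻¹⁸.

4.07×10⁻⁶ M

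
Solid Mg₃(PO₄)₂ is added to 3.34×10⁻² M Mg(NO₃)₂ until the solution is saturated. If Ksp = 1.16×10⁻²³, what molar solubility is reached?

2.79×10⁻¹⁰ M

Mg₃(PO₄)₂(s) ⇌ 3 Mg²⁺(aq) + 2 PO₄³⁻(aq)
The solution already contains Mg²⁺ at 3.34×10⁻² M. Let s be the molar solubility of Mg₃(PO₄)₂.
[Mg²⁺] ≈ 3.34×10⁻² M (common ion dominates); [PO₄³⁻] = 2s.
Ksp = [Mg²⁺]^3[PO₄³⁻]^2 = (3.34×10⁻²)^3(2s)^2
(2s)^2 = 1.16×10⁻²³ / (3.34×10⁻²)^3 = 3.11×10⁻¹⁹
s = 2.79×10⁻¹⁰ M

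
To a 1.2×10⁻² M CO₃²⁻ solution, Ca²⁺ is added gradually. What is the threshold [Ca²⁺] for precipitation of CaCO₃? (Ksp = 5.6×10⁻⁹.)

4.7×10⁻⁷ M

The threshold for precipitation is Q = Ksp.
CaCO₃(s) ⇌ Ca²⁺(aq) + CO₃²⁻(aq)
Ksp = [Ca²⁺][CO₃²⁻] = [Ca²⁺](1.2×10⁻²)
[Ca²⁺] = 5.6×10⁻⁹ / (1.2×10⁻²) = 4.7×10⁻⁷
[Ca²⁺] = 4.7×10⁻⁷ M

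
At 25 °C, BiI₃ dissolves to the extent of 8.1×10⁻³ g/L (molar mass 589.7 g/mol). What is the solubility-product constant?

Molar solubility s = (8.1×10⁻³ g/L) / (589.7 g/mol) = 1.374×10⁻⁵ mol/L
BiI₃(s) ⇌ Bi³⁺(aq) + 3 I⁻(aq)
If s mol/L of BiI₃ dissolves, [Bi³⁺] = s and [I⁻] = 3s.
Ksp = [Bi³⁺][I⁻]^3 = s · (3s)^3 = 27s^4
Ksp = 27 × (1.374×10⁻⁵)^4 = 9.6×10⁻¹⁹

Ksp = 9.6×10⁻¹⁹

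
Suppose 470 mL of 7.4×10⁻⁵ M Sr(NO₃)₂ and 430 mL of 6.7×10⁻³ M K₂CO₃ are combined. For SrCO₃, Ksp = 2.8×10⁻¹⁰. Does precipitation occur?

Total volume after mixing = 470 + 430 = 900 mL.
[Sr²⁺] = (7.4×10⁻⁵)(470)/900 = 3.9×10⁻⁵ M
[CO₃²⁻] = (6.7×10⁻³)(430)/900 = 3.2×10⁻³ M
Q = [Sr²⁺][CO₃²⁻] = 1.2×10⁻⁷
Since Q (1.2×10⁻⁷) exceeds Ksp (2.8×10⁻¹⁰), SrCO₃ will precipitate.

Yes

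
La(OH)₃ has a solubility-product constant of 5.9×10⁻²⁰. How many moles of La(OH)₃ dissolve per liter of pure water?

6.8×10⁻⁶ M

La(OH)₃(s) ⇌ La³⁺(aq) + 3 OH⁻(aq)
For each mole of La(OH)₃ that dissolves per liter, [La³⁺] = s and [OH⁻] = 3s; let s denote this solubility.
Ksp = [La³⁺][OH⁻]^3 = s · (3s)^3 = 27s^4
27s^4 = 5.9×10⁻²⁰  ⇒  s^4 = 2.2×10⁻²¹
s = (2.2×10⁻²¹)^(1/4) = 6.8×10⁻⁶ mol L⁻¹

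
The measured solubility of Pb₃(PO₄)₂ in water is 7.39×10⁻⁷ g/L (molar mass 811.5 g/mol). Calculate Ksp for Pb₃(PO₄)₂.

s = (7.39×10⁻⁷ g L⁻¹)/(811.5 g mol⁻¹) = 9.1066×10⁻¹⁰ M
Pb₃(PO₄)₂(s) ⇌ 3 Pb²⁺(aq) + 2 PO₄³⁻(aq)
Let s be the molar solubility. Then [Pb²⁺] = 3s and [PO₄³⁻] = 2s.
Ksp = [Pb²⁺]^3[PO₄³⁻]^2 = (3s)^3 · (2s)^2 = 108s^5
Ksp = 108 × (9.1066×10⁻¹⁰)^5 = 6.76×10⁻⁴⁴

Ksp = 6.76×10⁻⁴⁴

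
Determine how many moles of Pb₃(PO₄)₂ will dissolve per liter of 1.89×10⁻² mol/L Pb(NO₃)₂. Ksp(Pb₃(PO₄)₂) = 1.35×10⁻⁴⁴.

2.24×10⁻²⁰ M

Pb₃(PO₄)₂(s) ⇌ 3 Pb²⁺(aq) + 2 PO₄³⁻(aq)
The solution already contains Pb²⁺ at 1.89×10⁻² mol/L. Let s be the molar solubility of Pb₃(PO₄)₂.
[Pb²⁺] ≈ 1.89×10⁻² mol/L (common ion dominates); [PO₄³⁻] = 2s.
Ksp = [Pb²⁺]^3[PO₄³⁻]^2 = (1.89×10⁻²)^3(2s)^2
(2s)^2 = 1.35×10⁻⁴⁴ / (1.89×10⁻²)^3 = 2.00×10⁻³⁹
s = 2.24×10⁻²⁰ mol/L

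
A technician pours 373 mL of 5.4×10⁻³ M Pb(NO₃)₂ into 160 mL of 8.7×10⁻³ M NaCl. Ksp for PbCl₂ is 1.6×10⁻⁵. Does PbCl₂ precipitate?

The combined volume is 533 mL.
[Pb²⁺] = (5.4×10⁻³)(373)/533 = 3.8×10⁻³ M
[Cl⁻] = (8.7×10⁻³)(160)/533 = 2.6×10⁻³ M
Q = [Pb²⁺][Cl⁻]^2 = 2.6×10⁻⁸
Q = 2.6×10⁻⁸ < Ksp = 1.6×10⁻⁵, so the solution is unsaturated and no precipitate forms.

No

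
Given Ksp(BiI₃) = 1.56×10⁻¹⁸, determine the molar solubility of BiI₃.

BiI₃(s) ⇌ Bi³⁺(aq) + 3 I⁻(aq)
Let s be the molar solubility. Then [Bi³⁺] = s and [I⁻] = 3s.
Ksp = [Bi³⁺][I⁻]^3 = s · (3s)^3 = 27s^4
27s^4 = 1.56×10⁻¹⁸  ⇒  s^4 = 5.78×10⁻²⁰
Taking the 4th root, s = 1.55×10⁻⁵ M.

1.55×10⁻⁵ M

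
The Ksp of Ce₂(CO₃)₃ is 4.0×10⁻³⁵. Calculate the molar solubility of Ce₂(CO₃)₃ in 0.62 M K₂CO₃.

6.5×10⁻¹⁸ M

Ce₂(CO₃)₃(s) ⇌ 2 Ce³⁺(aq) + 3 CO₃²⁻(aq)
The solution already contains CO₃²⁻ at 0.62 M. Let s be the molar solubility of Ce₂(CO₃)₃.
[CO₃²⁻] ≈ 0.62 M (common ion dominates); [Ce³⁺] = 2s.
Ksp = [Ce³⁺]^2[CO₃²⁻]^3 = (2s)^2(0.62)^3
(2s)^2 = 4.0×10⁻³⁵ / (0.62)^3 = 1.7×10⁻³⁴
s = 6.5×10⁻¹⁸ M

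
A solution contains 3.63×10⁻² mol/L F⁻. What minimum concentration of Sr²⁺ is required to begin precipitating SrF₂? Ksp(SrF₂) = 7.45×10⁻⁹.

5.65×10⁻⁶ M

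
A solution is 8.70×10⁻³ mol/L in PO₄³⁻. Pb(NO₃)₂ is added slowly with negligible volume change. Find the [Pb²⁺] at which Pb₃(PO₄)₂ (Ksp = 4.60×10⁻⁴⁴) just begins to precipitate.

8.47×10⁻¹⁴ M

Precipitation of each salt begins when its ion product equals Ksp.
Pb₃(PO₄)₂(s) ⇌ 3 Pb²⁺(aq) + 2 PO₄³⁻(aq)
Ksp = [Pb²⁺]^3[PO₄³⁻]^2 = [Pb²⁺]^3(8.70×10⁻³)^2
[Pb²⁺]^3 = 4.60×10⁻⁴⁴ / (8.70×10⁻³)^2 = 6.08×10⁻⁴⁰
[Pb²⁺] = 8.47×10⁻¹⁴ mol/L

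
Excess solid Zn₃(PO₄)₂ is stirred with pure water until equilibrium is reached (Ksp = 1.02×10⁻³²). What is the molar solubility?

Zn₃(PO₄)₂(s) ⇌ 3 Zn²⁺(aq) + 2 PO₄³⁻(aq)
With molar solubility s: [Zn²⁺] = 3s, [PO₄³⁻] = 2s.
Ksp = [Zn²⁺]^3[PO₄³⁻]^2 = (3s)^3 · (2s)^2 = 108s^5
108s^5 = 1.02×10⁻³²  ⇒  s^5 = 9.44×10⁻³⁵
Taking the 5th root, s = 1.57×10⁻⁷ mol/L.

1.57×10⁻⁷ M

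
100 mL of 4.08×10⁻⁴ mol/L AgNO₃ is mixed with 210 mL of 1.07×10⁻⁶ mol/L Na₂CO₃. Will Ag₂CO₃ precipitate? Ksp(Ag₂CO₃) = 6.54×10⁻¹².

The combined volume is 310 mL.
[Ag⁺] = (4.08×10⁻⁴)(100)/310 = 1.32×10⁻⁴ mol/L
[CO₃²⁻] = (1.07×10⁻⁶)(210)/310 = 7.25×10⁻⁷ mol/L
Q = [Ag⁺]^2[CO₃²⁻] = 1.26×10⁻¹⁴
Since Q (1.26×10⁻¹⁴) is less than Ksp (6.54×10⁻¹²), no Ag₂CO₃ precipitates.

No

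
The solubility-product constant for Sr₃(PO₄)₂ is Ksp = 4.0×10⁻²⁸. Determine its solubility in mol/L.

1.3×10⁻⁶ M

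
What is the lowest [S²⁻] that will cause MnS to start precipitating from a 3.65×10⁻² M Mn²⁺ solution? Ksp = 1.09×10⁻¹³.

2.99×10⁻¹² M

The threshold for precipitation is Q = Ksp.
MnS(s) ⇌ Mn²⁺(aq) + S²⁻(aq)
Ksp = [Mn²⁺][S²⁻] = [S²⁻](3.65×10⁻²)
[S²⁻] = 1.09×10⁻¹³ / (3.65×10⁻²) = 2.99×10⁻¹²
[S²⁻] = 2.99×10⁻¹² M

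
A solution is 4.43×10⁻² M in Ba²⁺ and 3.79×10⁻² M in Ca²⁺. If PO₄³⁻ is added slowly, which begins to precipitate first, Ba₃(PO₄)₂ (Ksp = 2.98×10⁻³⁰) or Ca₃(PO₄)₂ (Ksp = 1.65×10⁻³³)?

Ca₃(PO₄)₂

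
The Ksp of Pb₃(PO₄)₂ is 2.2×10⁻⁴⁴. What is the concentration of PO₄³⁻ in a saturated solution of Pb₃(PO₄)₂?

1.5×10⁻⁹ M

Pb₃(PO₄)₂(s) ⇌ 3 Pb²⁺(aq) + 2 PO₄³⁻(aq)
Let s be the molar solubility. Then [Pb²⁺] = 3s and [PO₄³⁻] = 2s.
Ksp = [Pb²⁺]^3[PO₄³⁻]^2 = (3s)^3 · (2s)^2 = 108s^5 = 2.2×10⁻⁴⁴
s = 7.3×10⁻¹⁰ mol L⁻¹
[PO₄³⁻] = 2s = 1.5×10⁻⁹ mol L⁻¹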